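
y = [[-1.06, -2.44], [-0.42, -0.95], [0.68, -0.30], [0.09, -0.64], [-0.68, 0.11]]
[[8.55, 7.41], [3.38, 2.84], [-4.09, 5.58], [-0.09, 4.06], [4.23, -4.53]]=y @ [[-6.34, 5.76], [-0.75, -5.54]]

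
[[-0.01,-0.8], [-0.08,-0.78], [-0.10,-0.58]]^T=[[-0.01, -0.08, -0.10],[-0.80, -0.78, -0.58]]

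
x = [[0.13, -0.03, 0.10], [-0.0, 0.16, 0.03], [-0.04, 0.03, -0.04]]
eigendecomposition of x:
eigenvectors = [[0.58, -0.96, 0.26],  [0.14, -0.12, -0.95],  [-0.80, 0.25, -0.19]]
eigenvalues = [-0.02, 0.1, 0.17]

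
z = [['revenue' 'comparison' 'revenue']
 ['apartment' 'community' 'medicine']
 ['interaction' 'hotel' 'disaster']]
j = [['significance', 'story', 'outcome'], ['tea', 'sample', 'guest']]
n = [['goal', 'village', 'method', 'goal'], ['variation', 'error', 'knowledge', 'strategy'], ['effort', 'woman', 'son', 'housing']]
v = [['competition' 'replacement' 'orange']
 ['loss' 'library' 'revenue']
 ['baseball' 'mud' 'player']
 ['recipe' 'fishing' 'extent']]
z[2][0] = 'interaction'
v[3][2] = 'extent'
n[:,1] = ['village', 'error', 'woman']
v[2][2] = 'player'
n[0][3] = 'goal'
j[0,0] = 'significance'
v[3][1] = 'fishing'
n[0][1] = 'village'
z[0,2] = 'revenue'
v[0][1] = 'replacement'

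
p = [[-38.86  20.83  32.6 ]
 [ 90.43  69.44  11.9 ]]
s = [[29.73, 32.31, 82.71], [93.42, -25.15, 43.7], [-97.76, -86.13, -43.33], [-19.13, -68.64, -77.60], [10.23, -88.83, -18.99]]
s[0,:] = [29.73, 32.31, 82.71]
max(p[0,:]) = 32.6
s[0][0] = 29.73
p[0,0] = -38.86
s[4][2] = -18.99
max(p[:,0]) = 90.43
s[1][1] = -25.15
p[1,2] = 11.9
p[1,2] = 11.9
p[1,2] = 11.9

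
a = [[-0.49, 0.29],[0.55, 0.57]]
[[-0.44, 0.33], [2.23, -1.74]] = a@[[2.04, -1.57], [1.94, -1.53]]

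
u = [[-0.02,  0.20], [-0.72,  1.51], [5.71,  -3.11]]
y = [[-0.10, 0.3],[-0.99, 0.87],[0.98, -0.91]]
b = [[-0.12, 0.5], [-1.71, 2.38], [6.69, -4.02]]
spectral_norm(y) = 1.90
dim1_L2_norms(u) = [0.2, 1.67, 6.5]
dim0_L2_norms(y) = [1.4, 1.29]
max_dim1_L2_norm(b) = 7.8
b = u + y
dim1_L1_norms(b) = [0.62, 4.09, 10.71]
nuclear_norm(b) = 9.42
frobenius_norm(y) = 1.90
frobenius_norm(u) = 6.72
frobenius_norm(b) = 8.35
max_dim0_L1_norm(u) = 6.45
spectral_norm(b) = 8.27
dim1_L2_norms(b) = [0.51, 2.93, 7.8]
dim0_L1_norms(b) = [8.52, 6.9]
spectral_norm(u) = 6.65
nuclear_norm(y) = 2.05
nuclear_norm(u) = 7.62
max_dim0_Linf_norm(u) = 5.71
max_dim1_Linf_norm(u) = 5.71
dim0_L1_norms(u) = [6.45, 4.82]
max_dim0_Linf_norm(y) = 0.99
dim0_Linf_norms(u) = [5.71, 3.11]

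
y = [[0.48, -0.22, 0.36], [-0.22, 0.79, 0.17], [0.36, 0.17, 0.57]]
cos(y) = [[0.81, 0.10, -0.16],[0.10, 0.67, -0.07],[-0.16, -0.07, 0.77]]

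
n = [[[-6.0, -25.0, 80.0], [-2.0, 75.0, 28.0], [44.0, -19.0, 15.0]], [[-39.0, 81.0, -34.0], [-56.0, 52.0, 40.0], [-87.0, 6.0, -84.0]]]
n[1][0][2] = -34.0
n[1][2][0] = -87.0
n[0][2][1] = -19.0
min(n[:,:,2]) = -84.0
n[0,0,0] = -6.0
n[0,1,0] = -2.0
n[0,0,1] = -25.0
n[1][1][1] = 52.0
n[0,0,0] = -6.0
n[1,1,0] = -56.0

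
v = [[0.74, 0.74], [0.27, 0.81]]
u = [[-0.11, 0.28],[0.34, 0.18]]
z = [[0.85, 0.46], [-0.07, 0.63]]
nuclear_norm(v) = 1.62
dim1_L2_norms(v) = [1.05, 0.85]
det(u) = -0.12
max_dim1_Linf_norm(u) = 0.34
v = z + u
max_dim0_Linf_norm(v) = 0.81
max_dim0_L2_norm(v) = 1.1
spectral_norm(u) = 0.39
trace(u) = 0.07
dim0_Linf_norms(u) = [0.34, 0.28]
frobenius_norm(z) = 1.16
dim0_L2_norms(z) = [0.85, 0.78]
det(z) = 0.57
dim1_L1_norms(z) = [1.31, 0.7]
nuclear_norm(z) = 1.57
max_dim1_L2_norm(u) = 0.38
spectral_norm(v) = 1.32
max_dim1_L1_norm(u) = 0.52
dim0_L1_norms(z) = [0.92, 1.09]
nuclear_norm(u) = 0.68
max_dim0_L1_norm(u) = 0.46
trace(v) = 1.55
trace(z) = 1.48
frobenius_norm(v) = 1.35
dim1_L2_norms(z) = [0.97, 0.63]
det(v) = 0.40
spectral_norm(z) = 1.01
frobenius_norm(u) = 0.49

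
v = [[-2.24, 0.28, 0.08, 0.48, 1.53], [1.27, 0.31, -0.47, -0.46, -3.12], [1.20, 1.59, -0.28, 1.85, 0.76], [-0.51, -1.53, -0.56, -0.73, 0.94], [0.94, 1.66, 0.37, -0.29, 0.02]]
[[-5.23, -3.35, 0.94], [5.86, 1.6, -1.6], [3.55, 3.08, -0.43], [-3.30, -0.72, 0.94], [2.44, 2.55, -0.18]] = v@[[1.76, 1.78, -0.15], [0.66, 0.65, -0.06], [-0.27, -0.86, -0.12], [0.64, -0.37, -0.31], [-1.15, 0.46, 0.51]]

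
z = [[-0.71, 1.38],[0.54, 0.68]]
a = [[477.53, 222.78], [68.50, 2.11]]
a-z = [[478.24, 221.40], [67.96, 1.43]]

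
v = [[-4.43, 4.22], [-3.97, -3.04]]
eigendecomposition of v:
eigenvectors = [[(0.72+0j), (0.72-0j)], [0.12+0.69j, (0.12-0.69j)]]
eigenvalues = [(-3.73+4.03j), (-3.73-4.03j)]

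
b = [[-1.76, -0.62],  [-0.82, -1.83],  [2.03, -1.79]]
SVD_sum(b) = [[-0.96, 0.62], [0.25, -0.16], [2.25, -1.45]] + [[-0.8, -1.24], [-1.07, -1.67], [-0.22, -0.34]]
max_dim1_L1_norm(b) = 3.82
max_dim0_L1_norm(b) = 4.61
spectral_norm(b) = 2.93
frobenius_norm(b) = 3.85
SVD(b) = [[-0.39,  -0.59], [0.10,  -0.79], [0.91,  -0.16]] @ diag([2.9257383676336293, 2.5036683095323355]) @ [[0.84, -0.54], [0.54, 0.84]]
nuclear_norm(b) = 5.43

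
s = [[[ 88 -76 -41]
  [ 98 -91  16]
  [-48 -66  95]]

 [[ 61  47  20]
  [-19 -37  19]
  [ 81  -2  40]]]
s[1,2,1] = -2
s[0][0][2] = -41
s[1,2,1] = -2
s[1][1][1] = -37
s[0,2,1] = -66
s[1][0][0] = 61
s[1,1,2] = 19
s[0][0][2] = -41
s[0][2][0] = -48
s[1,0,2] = 20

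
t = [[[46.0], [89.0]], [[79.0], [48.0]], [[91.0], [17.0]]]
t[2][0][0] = 91.0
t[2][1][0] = 17.0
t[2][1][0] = 17.0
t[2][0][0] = 91.0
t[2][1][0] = 17.0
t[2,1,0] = 17.0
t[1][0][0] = 79.0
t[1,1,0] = 48.0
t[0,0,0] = 46.0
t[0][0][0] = 46.0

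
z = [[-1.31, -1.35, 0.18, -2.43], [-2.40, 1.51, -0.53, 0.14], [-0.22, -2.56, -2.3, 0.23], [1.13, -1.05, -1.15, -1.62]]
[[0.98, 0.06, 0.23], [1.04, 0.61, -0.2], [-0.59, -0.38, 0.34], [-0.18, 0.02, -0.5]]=z @ [[-0.36, -0.07, -0.18], [0.17, 0.26, -0.34], [0.07, -0.13, 0.27], [-0.30, -0.14, 0.21]]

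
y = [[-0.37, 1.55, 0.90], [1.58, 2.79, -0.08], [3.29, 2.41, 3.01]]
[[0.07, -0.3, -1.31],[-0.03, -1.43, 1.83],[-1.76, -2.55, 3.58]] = y @ [[-0.34, -0.49, 1.6],[0.17, -0.24, -0.26],[-0.35, -0.12, -0.35]]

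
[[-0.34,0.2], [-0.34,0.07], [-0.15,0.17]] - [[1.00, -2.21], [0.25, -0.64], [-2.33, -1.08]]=[[-1.34, 2.41], [-0.59, 0.71], [2.18, 1.25]]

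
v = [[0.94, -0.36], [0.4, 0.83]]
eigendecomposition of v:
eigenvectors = [[0.10+0.68j,(0.1-0.68j)], [(0.73+0j),0.73-0.00j]]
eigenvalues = [(0.88+0.38j), (0.88-0.38j)]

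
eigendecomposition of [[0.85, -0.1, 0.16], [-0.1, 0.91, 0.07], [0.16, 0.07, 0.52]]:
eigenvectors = [[0.39,0.66,0.63],[0.21,-0.74,0.64],[-0.89,0.12,0.43]]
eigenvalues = [0.43, 0.99, 0.86]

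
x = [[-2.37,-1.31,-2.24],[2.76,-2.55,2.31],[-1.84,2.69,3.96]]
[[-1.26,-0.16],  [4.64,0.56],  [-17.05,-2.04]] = x@ [[3.16, 0.38], [-0.6, -0.07], [-2.43, -0.29]]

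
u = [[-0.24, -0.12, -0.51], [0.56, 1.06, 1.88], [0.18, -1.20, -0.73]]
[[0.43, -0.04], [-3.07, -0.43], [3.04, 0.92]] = u@[[1.33, -0.12], [-1.68, -1.02], [-1.08, 0.38]]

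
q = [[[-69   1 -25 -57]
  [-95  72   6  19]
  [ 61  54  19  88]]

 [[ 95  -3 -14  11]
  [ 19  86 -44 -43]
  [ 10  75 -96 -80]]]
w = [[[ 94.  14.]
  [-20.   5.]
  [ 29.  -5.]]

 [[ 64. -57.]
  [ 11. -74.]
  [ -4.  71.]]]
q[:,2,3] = [88, -80]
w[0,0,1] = 14.0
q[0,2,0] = 61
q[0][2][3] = 88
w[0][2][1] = -5.0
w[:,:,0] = [[94.0, -20.0, 29.0], [64.0, 11.0, -4.0]]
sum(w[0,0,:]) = 108.0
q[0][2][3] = 88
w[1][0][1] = -57.0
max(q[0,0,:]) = 1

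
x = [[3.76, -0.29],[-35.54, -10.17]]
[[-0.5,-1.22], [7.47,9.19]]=x @ [[-0.15, -0.31], [-0.21, 0.18]]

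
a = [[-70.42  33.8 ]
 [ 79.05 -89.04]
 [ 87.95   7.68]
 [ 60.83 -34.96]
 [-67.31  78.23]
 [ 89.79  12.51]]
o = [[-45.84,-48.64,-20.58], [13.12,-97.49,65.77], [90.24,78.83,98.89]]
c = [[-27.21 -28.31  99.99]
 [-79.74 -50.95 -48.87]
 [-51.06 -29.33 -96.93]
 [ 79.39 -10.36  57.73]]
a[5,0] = 89.79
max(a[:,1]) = 78.23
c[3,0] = 79.39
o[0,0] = -45.84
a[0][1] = 33.8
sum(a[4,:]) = 10.920000000000002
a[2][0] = 87.95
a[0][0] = -70.42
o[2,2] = 98.89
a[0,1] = 33.8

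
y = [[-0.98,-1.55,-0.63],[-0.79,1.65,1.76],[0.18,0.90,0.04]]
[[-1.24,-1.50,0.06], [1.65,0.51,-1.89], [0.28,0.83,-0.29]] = y @ [[0.36, 0.39, 0.85],[0.2, 0.86, -0.48],[0.91, -0.34, -0.24]]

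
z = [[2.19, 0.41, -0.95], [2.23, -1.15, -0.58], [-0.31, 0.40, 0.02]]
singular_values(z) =[3.37, 1.18, 0.0]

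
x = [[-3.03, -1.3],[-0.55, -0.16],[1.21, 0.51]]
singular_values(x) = [3.59, 0.07]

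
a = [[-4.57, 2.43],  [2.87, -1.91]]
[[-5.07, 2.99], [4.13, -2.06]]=a @ [[-0.21, -0.4], [-2.48, 0.48]]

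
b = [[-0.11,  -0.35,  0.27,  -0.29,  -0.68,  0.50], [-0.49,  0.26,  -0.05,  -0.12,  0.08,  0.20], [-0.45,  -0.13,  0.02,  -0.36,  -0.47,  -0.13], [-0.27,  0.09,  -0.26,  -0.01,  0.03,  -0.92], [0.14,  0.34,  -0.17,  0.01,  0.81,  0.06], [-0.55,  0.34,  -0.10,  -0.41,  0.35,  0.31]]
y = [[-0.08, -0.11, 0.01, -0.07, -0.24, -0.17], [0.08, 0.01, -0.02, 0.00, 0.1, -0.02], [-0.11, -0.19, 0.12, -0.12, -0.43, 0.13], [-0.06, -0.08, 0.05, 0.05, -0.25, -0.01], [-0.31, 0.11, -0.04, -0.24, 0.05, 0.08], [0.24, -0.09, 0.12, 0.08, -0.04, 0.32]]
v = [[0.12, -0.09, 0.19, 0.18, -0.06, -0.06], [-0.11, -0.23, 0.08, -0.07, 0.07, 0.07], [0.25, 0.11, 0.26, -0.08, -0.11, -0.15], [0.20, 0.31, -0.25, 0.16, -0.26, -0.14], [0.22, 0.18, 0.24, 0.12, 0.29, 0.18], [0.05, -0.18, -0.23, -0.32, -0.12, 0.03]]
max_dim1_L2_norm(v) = 0.56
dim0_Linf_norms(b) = [0.55, 0.35, 0.27, 0.41, 0.81, 0.92]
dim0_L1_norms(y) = [0.88, 0.59, 0.36, 0.56, 1.11, 0.73]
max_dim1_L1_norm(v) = 1.32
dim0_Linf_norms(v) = [0.25, 0.31, 0.26, 0.32, 0.29, 0.18]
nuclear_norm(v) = 2.22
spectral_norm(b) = 1.44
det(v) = -0.00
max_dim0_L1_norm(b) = 2.42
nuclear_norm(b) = 3.91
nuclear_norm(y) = 1.66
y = v @ b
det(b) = -0.00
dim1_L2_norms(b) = [1.0, 0.61, 0.77, 1.0, 0.91, 0.9]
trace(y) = 0.47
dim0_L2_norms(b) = [0.92, 0.67, 0.43, 0.63, 1.21, 1.12]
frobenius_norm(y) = 0.92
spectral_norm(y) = 0.65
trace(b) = 1.28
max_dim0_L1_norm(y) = 1.11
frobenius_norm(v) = 1.07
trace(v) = 0.63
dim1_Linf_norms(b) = [0.68, 0.49, 0.47, 0.92, 0.81, 0.55]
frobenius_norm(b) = 2.14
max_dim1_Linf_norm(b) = 0.92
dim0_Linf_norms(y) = [0.31, 0.19, 0.12, 0.24, 0.43, 0.32]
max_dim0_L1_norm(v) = 1.25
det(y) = 0.00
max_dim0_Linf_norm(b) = 0.92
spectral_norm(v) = 0.67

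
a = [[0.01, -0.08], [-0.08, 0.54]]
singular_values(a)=[0.55, 0.0]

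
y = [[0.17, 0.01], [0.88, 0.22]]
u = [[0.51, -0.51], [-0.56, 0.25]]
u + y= [[0.68, -0.5], [0.32, 0.47]]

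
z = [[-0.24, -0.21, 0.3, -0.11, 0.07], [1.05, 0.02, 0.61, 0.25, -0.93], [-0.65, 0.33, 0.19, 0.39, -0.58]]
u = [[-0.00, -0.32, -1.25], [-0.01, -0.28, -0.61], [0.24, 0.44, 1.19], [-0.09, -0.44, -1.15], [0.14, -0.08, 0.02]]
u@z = [[0.48, -0.42, -0.43, -0.57, 1.02], [0.1, -0.20, -0.29, -0.31, 0.61], [-0.37, 0.35, 0.57, 0.55, -1.08], [0.31, -0.37, -0.51, -0.55, 1.07], [-0.13, -0.02, -0.0, -0.03, 0.07]]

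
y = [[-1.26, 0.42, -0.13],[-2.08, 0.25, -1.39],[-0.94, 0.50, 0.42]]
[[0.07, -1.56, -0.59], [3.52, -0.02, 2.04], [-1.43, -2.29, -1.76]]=y@[[-0.15, 1.45, 0.30], [-1.05, -0.03, -1.17], [-2.50, -2.16, -2.13]]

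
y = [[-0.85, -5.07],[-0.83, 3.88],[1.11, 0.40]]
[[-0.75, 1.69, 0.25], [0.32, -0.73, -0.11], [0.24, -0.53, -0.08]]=y @[[0.17, -0.38, -0.06], [0.12, -0.27, -0.04]]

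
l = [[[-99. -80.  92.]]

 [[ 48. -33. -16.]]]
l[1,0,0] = 48.0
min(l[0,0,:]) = -99.0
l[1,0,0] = 48.0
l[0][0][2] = 92.0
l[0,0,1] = -80.0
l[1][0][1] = -33.0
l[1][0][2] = -16.0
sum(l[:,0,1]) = -113.0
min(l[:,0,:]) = -99.0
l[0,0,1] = -80.0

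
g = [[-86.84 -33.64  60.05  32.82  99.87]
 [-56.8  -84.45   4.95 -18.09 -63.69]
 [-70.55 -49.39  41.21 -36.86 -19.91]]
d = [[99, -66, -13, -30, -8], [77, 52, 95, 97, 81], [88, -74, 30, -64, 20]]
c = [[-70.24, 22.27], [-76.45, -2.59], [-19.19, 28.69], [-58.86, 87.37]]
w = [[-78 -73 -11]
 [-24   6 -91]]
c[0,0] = -70.24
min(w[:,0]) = -78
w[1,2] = -91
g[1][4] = -63.69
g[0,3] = 32.82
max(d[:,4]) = 81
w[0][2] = -11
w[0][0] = -78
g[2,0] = -70.55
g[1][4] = -63.69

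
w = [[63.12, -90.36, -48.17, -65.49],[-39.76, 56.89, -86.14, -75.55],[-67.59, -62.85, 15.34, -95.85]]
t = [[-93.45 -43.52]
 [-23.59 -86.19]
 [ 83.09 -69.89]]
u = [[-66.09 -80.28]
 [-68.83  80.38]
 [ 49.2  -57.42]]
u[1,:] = [-68.83, 80.38]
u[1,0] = -68.83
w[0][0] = 63.12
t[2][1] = -69.89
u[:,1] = [-80.28, 80.38, -57.42]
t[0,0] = -93.45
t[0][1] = -43.52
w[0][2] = -48.17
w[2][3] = -95.85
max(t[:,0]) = 83.09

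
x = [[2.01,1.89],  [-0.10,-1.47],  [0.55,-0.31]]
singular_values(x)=[2.99, 1.12]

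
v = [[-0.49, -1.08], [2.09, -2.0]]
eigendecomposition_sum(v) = [[(-0.24+1.01j), (-0.54-0.52j)], [(1.04+1j), -1.00+0.29j]] + [[(-0.24-1.01j),(-0.54+0.52j)], [1.04-1.00j,(-1-0.29j)]]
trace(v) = -2.49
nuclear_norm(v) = 4.03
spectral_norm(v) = 2.92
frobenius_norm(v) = 3.13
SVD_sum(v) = [[0.31, -0.34], [1.96, -2.12]] + [[-0.80, -0.74],[0.13, 0.12]]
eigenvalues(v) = [(-1.24+1.3j), (-1.24-1.3j)]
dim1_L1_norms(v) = [1.57, 4.09]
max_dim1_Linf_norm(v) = 2.09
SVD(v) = [[0.16, 0.99], [0.99, -0.16]] @ diag([2.9238250486595567, 1.107179788846843]) @ [[0.68, -0.73],[-0.73, -0.68]]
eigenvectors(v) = [[(0.29+0.5j),0.29-0.50j],[(0.81+0j),0.81-0.00j]]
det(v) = 3.24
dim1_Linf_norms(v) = [1.08, 2.09]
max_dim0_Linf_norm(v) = 2.09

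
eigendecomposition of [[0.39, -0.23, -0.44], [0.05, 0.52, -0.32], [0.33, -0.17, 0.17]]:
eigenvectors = [[0.76+0.00j, (0.76-0j), 0.12+0.00j], [0.29-0.21j, (0.29+0.21j), -0.91+0.00j], [(0.16-0.53j), 0.16+0.53j, (0.4+0j)]]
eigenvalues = [(0.21+0.37j), (0.21-0.37j), (0.65+0j)]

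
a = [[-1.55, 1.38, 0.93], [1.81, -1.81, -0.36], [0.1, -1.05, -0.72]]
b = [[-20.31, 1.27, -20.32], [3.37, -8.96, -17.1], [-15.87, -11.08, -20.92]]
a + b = [[-21.86, 2.65, -19.39],[5.18, -10.77, -17.46],[-15.77, -12.13, -21.64]]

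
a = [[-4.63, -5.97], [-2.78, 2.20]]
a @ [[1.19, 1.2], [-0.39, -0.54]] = [[-3.18, -2.33],[-4.17, -4.52]]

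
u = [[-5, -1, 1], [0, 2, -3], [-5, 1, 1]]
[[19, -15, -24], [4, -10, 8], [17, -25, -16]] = u @ [[-4, 4, 4], [-1, -5, 4], [-2, 0, 0]]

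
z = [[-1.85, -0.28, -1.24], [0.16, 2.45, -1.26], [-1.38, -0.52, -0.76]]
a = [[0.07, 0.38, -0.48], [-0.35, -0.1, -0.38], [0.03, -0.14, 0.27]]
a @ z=[[0.59, 1.16, -0.2],[1.16, 0.05, 0.85],[-0.45, -0.49, -0.07]]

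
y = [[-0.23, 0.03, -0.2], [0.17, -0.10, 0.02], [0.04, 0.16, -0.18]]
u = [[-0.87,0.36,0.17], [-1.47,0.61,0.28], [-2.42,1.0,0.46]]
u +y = [[-1.10, 0.39, -0.03], [-1.3, 0.51, 0.30], [-2.38, 1.16, 0.28]]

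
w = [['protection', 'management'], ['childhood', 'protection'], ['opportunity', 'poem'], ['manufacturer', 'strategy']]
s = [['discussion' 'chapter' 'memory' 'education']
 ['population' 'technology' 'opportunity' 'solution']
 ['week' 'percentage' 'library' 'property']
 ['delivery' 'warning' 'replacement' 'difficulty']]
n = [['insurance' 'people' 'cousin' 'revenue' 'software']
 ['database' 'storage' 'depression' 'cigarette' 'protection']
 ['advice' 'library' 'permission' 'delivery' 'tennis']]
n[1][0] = 'database'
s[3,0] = 'delivery'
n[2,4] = 'tennis'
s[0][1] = 'chapter'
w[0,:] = ['protection', 'management']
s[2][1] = 'percentage'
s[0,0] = 'discussion'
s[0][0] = 'discussion'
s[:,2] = ['memory', 'opportunity', 'library', 'replacement']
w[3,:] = ['manufacturer', 'strategy']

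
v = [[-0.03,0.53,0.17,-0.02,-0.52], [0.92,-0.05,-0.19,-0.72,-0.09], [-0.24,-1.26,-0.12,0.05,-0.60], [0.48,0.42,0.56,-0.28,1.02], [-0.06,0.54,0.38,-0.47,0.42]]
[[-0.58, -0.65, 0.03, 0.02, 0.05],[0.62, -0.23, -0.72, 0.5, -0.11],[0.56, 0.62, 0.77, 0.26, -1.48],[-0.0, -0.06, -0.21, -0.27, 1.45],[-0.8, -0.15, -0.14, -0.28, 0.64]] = v@[[1.04, -0.4, -0.4, 0.4, 0.48], [-0.67, -0.64, -0.5, -0.13, 0.7], [-0.45, -0.3, 0.94, -0.27, 0.54], [0.61, -0.14, 0.31, -0.07, 0.48], [0.2, 0.52, -0.24, -0.27, 0.74]]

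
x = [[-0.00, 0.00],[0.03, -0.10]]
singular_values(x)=[0.1, 0.0]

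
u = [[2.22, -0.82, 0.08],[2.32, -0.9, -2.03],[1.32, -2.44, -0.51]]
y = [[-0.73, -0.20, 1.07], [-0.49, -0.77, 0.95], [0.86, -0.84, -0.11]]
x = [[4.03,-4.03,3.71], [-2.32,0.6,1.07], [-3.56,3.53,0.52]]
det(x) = -25.93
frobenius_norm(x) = 8.86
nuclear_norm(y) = 3.23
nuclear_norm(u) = 7.32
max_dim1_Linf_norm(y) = 1.07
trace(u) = 0.81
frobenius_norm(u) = 4.89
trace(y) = -1.61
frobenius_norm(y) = 2.22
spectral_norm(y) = 1.82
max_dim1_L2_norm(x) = 6.8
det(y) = 0.35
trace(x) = 5.15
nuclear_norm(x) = 12.41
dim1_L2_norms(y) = [1.31, 1.32, 1.21]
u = x @ y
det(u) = -9.11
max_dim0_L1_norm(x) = 9.91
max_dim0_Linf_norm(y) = 1.07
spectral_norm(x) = 8.19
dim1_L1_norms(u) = [3.12, 5.25, 4.27]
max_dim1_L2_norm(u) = 3.21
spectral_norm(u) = 4.43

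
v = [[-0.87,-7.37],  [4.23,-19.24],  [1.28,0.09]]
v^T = [[-0.87, 4.23, 1.28], [-7.37, -19.24, 0.09]]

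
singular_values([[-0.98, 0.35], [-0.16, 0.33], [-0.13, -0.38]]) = [1.08, 0.47]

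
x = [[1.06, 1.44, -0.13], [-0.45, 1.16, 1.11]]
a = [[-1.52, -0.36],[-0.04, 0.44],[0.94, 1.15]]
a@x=[[-1.45, -2.61, -0.2], [-0.24, 0.45, 0.49], [0.48, 2.69, 1.15]]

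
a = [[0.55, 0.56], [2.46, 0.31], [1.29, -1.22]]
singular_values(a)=[2.84, 1.36]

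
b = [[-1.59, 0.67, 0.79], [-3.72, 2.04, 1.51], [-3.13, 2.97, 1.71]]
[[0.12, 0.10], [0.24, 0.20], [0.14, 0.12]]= b @ [[-0.08, -0.07], [-0.06, -0.05], [0.04, 0.03]]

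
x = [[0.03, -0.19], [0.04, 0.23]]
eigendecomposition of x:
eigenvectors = [[-0.97, 0.79], [0.26, -0.62]]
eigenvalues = [0.08, 0.18]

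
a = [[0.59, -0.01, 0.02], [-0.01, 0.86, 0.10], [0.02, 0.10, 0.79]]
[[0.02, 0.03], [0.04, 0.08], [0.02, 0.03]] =a@ [[0.03, 0.05], [0.05, 0.09], [0.02, 0.03]]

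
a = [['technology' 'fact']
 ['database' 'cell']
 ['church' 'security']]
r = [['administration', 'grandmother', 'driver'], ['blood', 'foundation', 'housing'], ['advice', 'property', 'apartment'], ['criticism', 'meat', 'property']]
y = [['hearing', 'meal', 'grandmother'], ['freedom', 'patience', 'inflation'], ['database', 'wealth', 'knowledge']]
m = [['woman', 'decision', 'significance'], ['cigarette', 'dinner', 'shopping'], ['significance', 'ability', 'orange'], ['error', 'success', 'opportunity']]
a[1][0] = 'database'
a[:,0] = ['technology', 'database', 'church']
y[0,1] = 'meal'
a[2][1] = 'security'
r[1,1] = 'foundation'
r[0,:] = ['administration', 'grandmother', 'driver']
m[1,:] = ['cigarette', 'dinner', 'shopping']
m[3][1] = 'success'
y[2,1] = 'wealth'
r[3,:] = ['criticism', 'meat', 'property']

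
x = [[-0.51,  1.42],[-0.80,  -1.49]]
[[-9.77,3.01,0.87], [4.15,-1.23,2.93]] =x @[[4.57,-1.44,-2.88], [-5.24,1.60,-0.42]]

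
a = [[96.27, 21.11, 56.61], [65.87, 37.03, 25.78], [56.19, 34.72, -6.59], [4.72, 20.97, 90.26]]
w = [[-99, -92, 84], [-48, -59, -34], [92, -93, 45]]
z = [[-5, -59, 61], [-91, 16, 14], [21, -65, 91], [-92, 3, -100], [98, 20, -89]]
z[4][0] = 98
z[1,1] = 16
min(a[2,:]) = -6.59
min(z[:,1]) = -65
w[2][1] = -93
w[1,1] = -59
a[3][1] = 20.97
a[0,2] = 56.61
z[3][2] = -100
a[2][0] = 56.19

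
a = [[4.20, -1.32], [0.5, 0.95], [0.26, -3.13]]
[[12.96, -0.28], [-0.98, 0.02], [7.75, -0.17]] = a @ [[2.37, -0.05],[-2.28, 0.05]]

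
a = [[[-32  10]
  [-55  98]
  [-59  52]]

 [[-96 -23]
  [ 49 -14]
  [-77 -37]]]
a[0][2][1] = 52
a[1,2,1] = -37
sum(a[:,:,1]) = 86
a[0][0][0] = -32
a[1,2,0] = -77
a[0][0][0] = -32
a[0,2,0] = -59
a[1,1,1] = -14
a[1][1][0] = 49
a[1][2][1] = -37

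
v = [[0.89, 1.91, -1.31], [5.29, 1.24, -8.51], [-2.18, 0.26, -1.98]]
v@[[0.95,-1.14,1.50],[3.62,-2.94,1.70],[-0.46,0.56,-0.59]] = [[8.36, -7.36, 5.35],[13.43, -14.44, 15.06],[-0.22, 0.61, -1.66]]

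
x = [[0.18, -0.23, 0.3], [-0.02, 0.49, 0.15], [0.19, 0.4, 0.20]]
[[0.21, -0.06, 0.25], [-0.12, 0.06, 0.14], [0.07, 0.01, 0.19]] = x @ [[0.83, -0.23, 0.04], [-0.23, 0.11, 0.03], [0.04, 0.03, 0.84]]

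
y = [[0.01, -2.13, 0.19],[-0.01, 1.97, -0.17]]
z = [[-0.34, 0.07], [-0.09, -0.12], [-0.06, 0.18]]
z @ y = [[-0.00, 0.86, -0.08],[0.00, -0.04, 0.0],[-0.00, 0.48, -0.04]]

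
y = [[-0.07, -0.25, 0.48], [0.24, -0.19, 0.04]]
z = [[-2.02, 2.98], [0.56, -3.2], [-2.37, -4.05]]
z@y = [[0.86, -0.06, -0.85],[-0.81, 0.47, 0.14],[-0.81, 1.36, -1.3]]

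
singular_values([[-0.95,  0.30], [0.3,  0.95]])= [1.0, 1.0]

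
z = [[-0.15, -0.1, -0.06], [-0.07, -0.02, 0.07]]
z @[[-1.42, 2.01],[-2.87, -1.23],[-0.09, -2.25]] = [[0.51, -0.04], [0.15, -0.27]]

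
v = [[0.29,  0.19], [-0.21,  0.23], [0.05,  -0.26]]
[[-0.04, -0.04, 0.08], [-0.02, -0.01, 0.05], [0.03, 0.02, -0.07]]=v@[[-0.04, -0.06, 0.09], [-0.13, -0.1, 0.29]]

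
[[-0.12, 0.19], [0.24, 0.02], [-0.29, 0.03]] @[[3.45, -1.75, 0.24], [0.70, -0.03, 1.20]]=[[-0.28, 0.20, 0.2], [0.84, -0.42, 0.08], [-0.98, 0.51, -0.03]]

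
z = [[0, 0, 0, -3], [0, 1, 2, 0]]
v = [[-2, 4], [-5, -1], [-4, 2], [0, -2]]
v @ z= [[0, 4, 8, 6], [0, -1, -2, 15], [0, 2, 4, 12], [0, -2, -4, 0]]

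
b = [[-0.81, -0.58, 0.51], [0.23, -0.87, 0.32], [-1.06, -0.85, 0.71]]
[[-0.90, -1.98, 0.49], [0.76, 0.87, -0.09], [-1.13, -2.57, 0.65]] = b@ [[1.44, 2.52, -0.55], [-0.52, -0.49, -0.01], [-0.06, -0.44, 0.08]]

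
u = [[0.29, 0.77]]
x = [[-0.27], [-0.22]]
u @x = [[-0.25]]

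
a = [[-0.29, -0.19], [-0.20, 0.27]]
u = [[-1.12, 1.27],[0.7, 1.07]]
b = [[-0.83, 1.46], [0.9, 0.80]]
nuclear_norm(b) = 2.87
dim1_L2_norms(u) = [1.69, 1.28]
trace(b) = -0.03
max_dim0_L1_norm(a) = 0.49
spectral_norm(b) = 1.71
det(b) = -1.98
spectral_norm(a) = 0.35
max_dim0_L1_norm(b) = 2.26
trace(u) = -0.05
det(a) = -0.12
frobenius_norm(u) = 2.12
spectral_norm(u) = 1.76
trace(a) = -0.02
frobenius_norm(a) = 0.48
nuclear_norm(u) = 2.95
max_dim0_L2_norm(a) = 0.35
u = a + b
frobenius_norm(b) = 2.07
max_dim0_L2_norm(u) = 1.66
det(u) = -2.09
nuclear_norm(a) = 0.68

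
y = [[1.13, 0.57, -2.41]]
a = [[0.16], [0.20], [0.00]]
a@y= [[0.18, 0.09, -0.39],  [0.23, 0.11, -0.48],  [0.00, 0.00, 0.00]]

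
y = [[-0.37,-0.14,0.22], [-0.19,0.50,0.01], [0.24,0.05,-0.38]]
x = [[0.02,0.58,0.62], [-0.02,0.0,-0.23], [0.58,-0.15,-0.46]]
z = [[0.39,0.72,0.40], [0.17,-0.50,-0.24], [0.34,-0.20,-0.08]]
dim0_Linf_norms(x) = [0.58, 0.58, 0.62]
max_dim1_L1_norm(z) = 1.51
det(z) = 0.00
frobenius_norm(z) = 1.15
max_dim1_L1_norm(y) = 0.73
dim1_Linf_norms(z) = [0.72, 0.5, 0.34]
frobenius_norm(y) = 0.83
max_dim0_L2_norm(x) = 0.81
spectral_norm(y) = 0.62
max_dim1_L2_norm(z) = 0.91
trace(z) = -0.19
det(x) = -0.08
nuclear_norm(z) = 1.55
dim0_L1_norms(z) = [0.9, 1.42, 0.72]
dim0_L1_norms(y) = [0.8, 0.69, 0.61]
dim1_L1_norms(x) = [1.22, 0.25, 1.19]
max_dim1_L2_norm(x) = 0.85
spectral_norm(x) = 1.02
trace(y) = -0.25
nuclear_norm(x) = 1.70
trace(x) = -0.44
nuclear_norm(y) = 1.31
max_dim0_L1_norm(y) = 0.8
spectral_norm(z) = 1.03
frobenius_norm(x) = 1.16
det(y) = 0.05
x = y + z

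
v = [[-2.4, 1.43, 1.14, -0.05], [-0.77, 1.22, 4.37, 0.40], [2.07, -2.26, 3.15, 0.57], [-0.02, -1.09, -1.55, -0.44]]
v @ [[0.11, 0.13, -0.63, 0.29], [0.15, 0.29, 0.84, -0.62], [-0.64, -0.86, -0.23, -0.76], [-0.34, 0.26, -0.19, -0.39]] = [[-0.76, -0.89, 2.46, -2.43], [-2.83, -3.40, 0.43, -4.46], [-2.32, -2.95, -4.04, -0.61], [0.98, 0.9, -0.46, 2.02]]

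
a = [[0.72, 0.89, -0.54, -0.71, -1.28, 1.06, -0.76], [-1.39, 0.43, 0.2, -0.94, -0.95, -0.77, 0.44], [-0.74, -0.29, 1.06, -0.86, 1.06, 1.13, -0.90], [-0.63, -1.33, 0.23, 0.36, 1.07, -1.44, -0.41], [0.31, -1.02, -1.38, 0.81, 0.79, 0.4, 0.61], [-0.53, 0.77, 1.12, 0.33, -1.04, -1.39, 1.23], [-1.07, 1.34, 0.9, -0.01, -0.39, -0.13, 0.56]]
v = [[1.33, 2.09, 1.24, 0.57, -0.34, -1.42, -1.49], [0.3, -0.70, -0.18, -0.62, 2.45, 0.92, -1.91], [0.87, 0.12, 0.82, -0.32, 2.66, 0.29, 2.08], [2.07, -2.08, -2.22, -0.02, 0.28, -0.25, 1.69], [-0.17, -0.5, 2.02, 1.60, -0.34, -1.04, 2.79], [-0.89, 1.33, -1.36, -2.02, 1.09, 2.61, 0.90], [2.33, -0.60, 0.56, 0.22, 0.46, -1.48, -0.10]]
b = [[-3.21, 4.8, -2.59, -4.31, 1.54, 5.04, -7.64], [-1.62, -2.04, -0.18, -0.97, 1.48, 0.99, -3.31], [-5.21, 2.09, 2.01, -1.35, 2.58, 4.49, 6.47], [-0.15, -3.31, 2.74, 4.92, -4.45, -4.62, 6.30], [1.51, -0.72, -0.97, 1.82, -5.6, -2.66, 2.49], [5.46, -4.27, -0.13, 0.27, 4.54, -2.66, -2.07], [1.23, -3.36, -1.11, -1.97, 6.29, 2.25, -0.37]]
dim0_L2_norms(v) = [3.63, 3.4, 3.66, 2.74, 3.85, 3.62, 4.65]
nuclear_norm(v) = 21.88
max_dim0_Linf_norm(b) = 7.64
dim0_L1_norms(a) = [5.39, 6.07, 5.43, 4.02, 6.58, 6.32, 4.91]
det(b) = 1077.62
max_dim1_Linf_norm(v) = 2.79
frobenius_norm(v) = 9.76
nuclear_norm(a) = 13.42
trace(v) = 3.60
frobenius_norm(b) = 24.30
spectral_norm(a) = 3.88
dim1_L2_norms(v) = [3.51, 3.39, 3.61, 4.07, 3.99, 4.16, 2.93]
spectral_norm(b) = 17.52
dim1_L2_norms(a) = [2.33, 2.17, 2.39, 2.39, 2.2, 2.6, 2.06]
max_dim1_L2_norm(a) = 2.6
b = a @ v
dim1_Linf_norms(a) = [1.28, 1.39, 1.13, 1.44, 1.38, 1.39, 1.34]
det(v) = 161.81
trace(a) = 2.53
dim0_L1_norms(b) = [18.39, 20.59, 9.73, 15.61, 26.48, 22.71, 28.65]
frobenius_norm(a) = 6.12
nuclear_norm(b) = 47.28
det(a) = 6.72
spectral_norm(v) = 5.62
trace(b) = -6.95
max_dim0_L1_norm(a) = 6.58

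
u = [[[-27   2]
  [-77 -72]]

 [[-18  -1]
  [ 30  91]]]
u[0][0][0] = -27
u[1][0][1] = -1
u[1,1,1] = 91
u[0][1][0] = -77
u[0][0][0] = -27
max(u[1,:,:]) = 91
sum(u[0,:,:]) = -174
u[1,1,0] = 30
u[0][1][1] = -72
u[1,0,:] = [-18, -1]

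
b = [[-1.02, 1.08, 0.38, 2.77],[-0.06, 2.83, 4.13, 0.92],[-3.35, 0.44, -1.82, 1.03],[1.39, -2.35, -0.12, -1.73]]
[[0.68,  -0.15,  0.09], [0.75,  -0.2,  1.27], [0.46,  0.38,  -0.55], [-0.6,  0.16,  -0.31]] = b@[[-0.14,-0.18,0.08], [0.05,-0.12,0.20], [0.11,0.05,0.18], [0.16,-0.08,-0.04]]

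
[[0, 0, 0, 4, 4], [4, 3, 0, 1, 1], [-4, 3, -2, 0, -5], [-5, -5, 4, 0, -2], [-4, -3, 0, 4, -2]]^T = [[0, 4, -4, -5, -4], [0, 3, 3, -5, -3], [0, 0, -2, 4, 0], [4, 1, 0, 0, 4], [4, 1, -5, -2, -2]]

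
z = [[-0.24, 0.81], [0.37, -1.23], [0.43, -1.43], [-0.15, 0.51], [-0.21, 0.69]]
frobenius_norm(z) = 2.32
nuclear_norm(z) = 2.33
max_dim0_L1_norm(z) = 4.67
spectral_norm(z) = 2.32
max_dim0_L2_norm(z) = 2.22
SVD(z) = [[-0.36, -0.58],[0.55, -0.15],[0.64, -0.14],[-0.23, -0.57],[-0.31, 0.54]] @ diag([2.3229450072401345, 0.005147167972053661]) @ [[0.29,-0.96], [-0.96,-0.29]]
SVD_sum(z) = [[-0.24, 0.81],[0.37, -1.23],[0.43, -1.43],[-0.15, 0.51],[-0.21, 0.69]] + [[0.0,0.0], [0.0,0.00], [0.0,0.00], [0.0,0.00], [-0.00,-0.00]]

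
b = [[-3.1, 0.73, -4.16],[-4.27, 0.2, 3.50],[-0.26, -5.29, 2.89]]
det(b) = -145.03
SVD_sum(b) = [[0.18, 2.18, -2.85], [-0.14, -1.74, 2.28], [-0.27, -3.34, 4.38]] + [[-2.70, 0.57, 0.27], [-4.42, 0.93, 0.44], [0.54, -0.11, -0.05]] + [[-0.58, -2.02, -1.57], [0.29, 1.00, 0.78], [-0.53, -1.84, -1.43]]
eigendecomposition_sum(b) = [[-3.33+0.00j, -1.03+0.00j, (-1.38+0j)], [-1.91+0.00j, -0.59+0.00j, (-0.79+0j)], [-1.48+0.00j, (-0.46+0j), -0.61+0.00j]] + [[0.11+0.77j,  (0.88-1.08j),  -1.39-0.33j], [(-1.18-0.79j),  0.40+2.51j,  (2.15-1.47j)], [(0.61-1.27j),  -2.42+0.74j,  (1.75+1.91j)]] + [[(0.11-0.77j),(0.88+1.08j),-1.39+0.33j], [(-1.18+0.79j),(0.4-2.51j),2.15+1.47j], [0.61+1.27j,(-2.42-0.74j),1.75-1.91j]]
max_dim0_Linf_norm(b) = 5.29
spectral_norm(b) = 7.18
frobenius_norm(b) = 9.71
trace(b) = -0.01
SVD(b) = [[-0.5, -0.52, 0.69], [0.4, -0.85, -0.35], [0.77, 0.10, 0.63]] @ diag([7.178036502900601, 5.343719279978296, 3.780959695608345]) @ [[-0.05,-0.61,0.79], [0.97,-0.21,-0.1], [-0.22,-0.77,-0.60]]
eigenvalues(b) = [(-4.53+0j), (2.26+5.19j), (2.26-5.19j)]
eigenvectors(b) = [[-0.81+0.00j, 0.24+0.27j, (0.24-0.27j)], [-0.46+0.00j, -0.66+0.00j, (-0.66-0j)], [-0.36+0.00j, (-0.09-0.65j), (-0.09+0.65j)]]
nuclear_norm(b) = 16.30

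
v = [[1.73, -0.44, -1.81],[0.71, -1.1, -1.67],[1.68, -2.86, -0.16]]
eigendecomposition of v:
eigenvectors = [[-0.36+0.00j,(-0.8+0j),(-0.8-0j)], [(-0.68+0j),(-0.25-0.23j),-0.25+0.23j], [-0.63+0.00j,(-0.1+0.48j),(-0.1-0.48j)]]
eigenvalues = [(-2.28+0j), (1.37+0.97j), (1.37-0.97j)]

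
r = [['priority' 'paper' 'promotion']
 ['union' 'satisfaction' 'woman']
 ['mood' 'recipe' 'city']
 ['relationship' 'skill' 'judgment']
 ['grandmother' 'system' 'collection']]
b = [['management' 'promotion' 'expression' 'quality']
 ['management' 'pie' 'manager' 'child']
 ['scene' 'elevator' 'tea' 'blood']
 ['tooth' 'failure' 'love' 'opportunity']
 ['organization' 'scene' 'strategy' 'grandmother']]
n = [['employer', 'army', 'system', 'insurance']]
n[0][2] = 'system'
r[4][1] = 'system'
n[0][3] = 'insurance'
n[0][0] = 'employer'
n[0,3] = 'insurance'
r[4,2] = 'collection'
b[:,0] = ['management', 'management', 'scene', 'tooth', 'organization']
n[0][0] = 'employer'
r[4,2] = 'collection'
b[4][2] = 'strategy'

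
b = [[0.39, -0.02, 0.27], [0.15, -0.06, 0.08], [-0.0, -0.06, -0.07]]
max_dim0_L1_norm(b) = 0.54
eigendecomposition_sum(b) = [[0.40, -0.05, 0.24], [0.14, -0.02, 0.08], [-0.02, 0.00, -0.01]] + [[0.01, -0.02, 0.01],[0.01, -0.02, 0.01],[-0.01, 0.03, -0.01]] + [[-0.02, 0.05, 0.03],[0.01, -0.02, -0.01],[0.03, -0.1, -0.05]]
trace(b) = 0.26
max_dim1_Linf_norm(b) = 0.39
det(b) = 0.00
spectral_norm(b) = 0.51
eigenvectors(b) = [[0.95, 0.49, -0.48], [0.32, 0.50, 0.17], [-0.04, -0.72, 0.86]]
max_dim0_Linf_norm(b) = 0.39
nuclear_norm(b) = 0.62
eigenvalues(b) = [0.37, -0.03, -0.08]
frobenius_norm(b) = 0.52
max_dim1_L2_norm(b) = 0.47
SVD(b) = [[-0.94,0.12,0.33],  [-0.34,-0.50,-0.79],  [0.07,-0.86,0.51]] @ diag([0.5062644653422831, 0.09896863306323274, 0.0173637784277354]) @ [[-0.82, 0.07, -0.56], [-0.29, 0.80, 0.52], [0.49, 0.60, -0.64]]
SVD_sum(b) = [[0.39, -0.03, 0.27],  [0.14, -0.01, 0.1],  [-0.03, 0.00, -0.02]] + [[-0.00,0.01,0.01], [0.01,-0.04,-0.03], [0.02,-0.07,-0.04]] + [[0.0, 0.0, -0.00], [-0.01, -0.01, 0.01], [0.0, 0.01, -0.01]]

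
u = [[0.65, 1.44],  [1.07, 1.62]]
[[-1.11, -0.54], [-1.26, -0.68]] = u @ [[-0.03,-0.23], [-0.76,-0.27]]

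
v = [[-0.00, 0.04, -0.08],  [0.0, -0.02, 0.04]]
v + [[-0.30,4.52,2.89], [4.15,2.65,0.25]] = [[-0.3, 4.56, 2.81], [4.15, 2.63, 0.29]]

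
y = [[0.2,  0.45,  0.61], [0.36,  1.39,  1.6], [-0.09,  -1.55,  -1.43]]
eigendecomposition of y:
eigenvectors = [[0.65+0.00j, -0.26-0.06j, -0.26+0.06j], [(0.49+0j), (-0.69+0j), (-0.69-0j)], [-0.57+0.00j, 0.62-0.25j, 0.62+0.25j]]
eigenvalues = [0j, (0.08+0.61j), (0.08-0.61j)]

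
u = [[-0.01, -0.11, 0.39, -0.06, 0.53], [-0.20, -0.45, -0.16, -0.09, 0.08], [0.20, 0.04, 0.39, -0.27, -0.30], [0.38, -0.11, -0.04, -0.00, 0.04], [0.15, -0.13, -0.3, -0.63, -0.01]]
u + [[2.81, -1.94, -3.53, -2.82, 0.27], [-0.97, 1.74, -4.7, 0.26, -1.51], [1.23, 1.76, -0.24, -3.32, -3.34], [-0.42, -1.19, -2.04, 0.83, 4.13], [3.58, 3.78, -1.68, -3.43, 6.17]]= [[2.8, -2.05, -3.14, -2.88, 0.8], [-1.17, 1.29, -4.86, 0.17, -1.43], [1.43, 1.8, 0.15, -3.59, -3.64], [-0.04, -1.30, -2.08, 0.83, 4.17], [3.73, 3.65, -1.98, -4.06, 6.16]]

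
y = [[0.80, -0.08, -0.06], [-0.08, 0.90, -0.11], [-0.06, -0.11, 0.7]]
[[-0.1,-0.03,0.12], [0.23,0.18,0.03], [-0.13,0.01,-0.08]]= y @ [[-0.12, -0.02, 0.15], [0.22, 0.20, 0.04], [-0.16, 0.04, -0.09]]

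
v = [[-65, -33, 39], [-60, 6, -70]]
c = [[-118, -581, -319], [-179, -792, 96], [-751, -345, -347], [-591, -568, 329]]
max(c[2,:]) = -345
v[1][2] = -70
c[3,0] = -591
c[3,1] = -568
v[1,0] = -60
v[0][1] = -33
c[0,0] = -118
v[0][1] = -33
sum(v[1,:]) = -124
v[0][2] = 39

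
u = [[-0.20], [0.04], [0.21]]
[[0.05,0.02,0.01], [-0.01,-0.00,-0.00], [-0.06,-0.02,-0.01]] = u @ [[-0.27, -0.09, -0.03]]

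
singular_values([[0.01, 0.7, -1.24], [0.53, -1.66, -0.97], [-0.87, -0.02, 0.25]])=[2.03, 1.45, 0.78]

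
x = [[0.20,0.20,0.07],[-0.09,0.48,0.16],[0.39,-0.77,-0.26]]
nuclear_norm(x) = 1.33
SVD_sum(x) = [[-0.04, 0.12, 0.04], [-0.17, 0.45, 0.15], [0.31, -0.80, -0.27]] + [[0.24, 0.08, 0.03], [0.08, 0.03, 0.01], [0.08, 0.03, 0.01]] + [[-0.0, -0.00, 0.0], [0.0, 0.00, -0.0], [0.00, 0.00, -0.00]]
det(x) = -0.00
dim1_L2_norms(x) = [0.29, 0.51, 0.9]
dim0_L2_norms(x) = [0.45, 0.93, 0.31]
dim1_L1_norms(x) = [0.47, 0.73, 1.42]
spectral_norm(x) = 1.04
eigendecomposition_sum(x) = [[-0.00,0.0,0.00],[-0.02,0.03,0.02],[0.05,-0.09,-0.05]] + [[0.13, 0.33, 0.11], [0.07, 0.17, 0.06], [-0.00, -0.00, -0.0]] + [[0.07, -0.14, -0.04],[-0.14, 0.28, 0.09],[0.34, -0.68, -0.21]]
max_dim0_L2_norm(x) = 0.93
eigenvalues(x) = [-0.02, 0.3, 0.14]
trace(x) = 0.42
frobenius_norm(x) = 1.08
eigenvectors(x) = [[-0.02,-0.89,-0.18],[-0.31,-0.46,0.38],[0.95,0.01,-0.91]]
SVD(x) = [[0.13, -0.9, -0.41],[0.49, -0.31, 0.82],[-0.86, -0.3, 0.40]] @ diag([1.0383238766957896, 0.28892367108042827, 0.0025766980489128643]) @ [[-0.34,0.89,0.30], [-0.94,-0.32,-0.11], [0.01,0.32,-0.95]]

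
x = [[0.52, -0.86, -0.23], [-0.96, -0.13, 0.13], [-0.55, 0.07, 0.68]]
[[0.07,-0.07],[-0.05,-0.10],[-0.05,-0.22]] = x@[[0.05,  0.03], [-0.04,  0.19], [-0.03,  -0.32]]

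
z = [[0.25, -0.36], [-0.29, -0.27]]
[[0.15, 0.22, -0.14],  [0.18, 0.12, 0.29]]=z @[[-0.15,0.09,-0.83], [-0.51,-0.55,-0.20]]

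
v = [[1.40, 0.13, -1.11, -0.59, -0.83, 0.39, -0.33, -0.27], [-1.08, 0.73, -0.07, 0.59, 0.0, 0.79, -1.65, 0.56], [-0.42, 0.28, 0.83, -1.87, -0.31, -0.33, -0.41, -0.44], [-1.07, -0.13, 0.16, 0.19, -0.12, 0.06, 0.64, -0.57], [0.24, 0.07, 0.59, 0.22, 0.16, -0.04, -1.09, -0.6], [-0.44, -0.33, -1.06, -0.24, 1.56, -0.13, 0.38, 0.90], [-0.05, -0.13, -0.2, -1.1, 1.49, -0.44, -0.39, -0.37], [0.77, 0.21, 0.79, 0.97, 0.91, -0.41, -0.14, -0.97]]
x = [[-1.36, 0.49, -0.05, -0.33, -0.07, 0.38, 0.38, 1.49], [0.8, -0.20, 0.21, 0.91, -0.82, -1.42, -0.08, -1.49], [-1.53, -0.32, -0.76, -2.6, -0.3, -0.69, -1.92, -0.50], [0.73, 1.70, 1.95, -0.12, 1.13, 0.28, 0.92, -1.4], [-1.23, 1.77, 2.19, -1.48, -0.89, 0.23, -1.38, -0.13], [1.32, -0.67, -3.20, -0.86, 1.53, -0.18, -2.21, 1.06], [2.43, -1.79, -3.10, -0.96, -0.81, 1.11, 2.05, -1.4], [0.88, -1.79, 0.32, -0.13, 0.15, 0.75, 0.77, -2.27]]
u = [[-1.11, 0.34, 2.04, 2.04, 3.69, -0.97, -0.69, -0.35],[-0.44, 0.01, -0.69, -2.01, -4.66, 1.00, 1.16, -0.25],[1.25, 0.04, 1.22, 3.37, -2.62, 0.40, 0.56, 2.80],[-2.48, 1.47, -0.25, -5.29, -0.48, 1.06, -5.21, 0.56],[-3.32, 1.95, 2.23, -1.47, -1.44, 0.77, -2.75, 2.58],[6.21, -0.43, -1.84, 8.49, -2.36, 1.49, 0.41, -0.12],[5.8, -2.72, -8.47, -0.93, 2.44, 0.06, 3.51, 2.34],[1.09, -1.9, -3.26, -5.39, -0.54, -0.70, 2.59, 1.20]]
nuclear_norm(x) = 24.64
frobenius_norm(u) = 22.37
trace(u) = -0.41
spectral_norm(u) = 15.22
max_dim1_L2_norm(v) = 2.39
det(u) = 0.42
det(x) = -72.28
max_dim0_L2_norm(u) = 12.32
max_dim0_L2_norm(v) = 2.55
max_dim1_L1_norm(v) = 5.47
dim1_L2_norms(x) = [2.17, 2.54, 3.78, 3.38, 3.79, 4.64, 5.26, 3.23]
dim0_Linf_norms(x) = [2.43, 1.79, 3.2, 2.6, 1.53, 1.42, 2.21, 2.27]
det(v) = 0.05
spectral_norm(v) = 2.75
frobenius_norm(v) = 5.69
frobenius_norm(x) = 10.53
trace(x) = -3.73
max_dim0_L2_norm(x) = 5.4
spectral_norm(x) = 6.79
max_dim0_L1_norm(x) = 11.78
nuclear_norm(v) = 13.77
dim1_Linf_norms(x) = [1.49, 1.49, 2.6, 1.95, 2.19, 3.2, 3.1, 2.27]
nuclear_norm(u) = 46.66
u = x @ v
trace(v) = 1.82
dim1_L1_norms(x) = [4.55, 5.93, 8.62, 8.23, 9.3, 11.03, 13.65, 7.06]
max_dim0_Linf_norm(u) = 8.49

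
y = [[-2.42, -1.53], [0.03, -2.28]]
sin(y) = [[-0.68,1.08], [-0.02,-0.78]]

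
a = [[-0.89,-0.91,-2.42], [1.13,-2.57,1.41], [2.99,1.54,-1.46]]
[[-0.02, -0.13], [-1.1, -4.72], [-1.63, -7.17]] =a @ [[-0.6, -2.62], [0.24, 1.03], [0.14, 0.63]]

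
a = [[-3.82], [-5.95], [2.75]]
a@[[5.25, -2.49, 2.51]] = [[-20.06, 9.51, -9.59],  [-31.24, 14.82, -14.93],  [14.44, -6.85, 6.90]]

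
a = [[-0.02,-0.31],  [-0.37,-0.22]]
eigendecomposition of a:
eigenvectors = [[0.77, 0.56], [-0.63, 0.83]]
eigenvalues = [0.23, -0.47]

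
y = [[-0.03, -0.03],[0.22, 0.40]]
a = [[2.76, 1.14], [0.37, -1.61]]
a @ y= [[0.17, 0.37], [-0.37, -0.66]]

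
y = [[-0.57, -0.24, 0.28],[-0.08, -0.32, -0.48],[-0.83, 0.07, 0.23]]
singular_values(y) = [1.07, 0.58, 0.25]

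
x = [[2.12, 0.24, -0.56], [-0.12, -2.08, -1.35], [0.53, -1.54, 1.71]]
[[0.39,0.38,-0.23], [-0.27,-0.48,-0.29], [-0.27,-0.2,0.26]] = x@[[0.15, 0.16, -0.06], [0.16, 0.21, 0.02], [-0.06, 0.02, 0.19]]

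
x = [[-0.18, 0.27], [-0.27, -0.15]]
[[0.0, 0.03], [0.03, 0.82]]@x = [[-0.01, -0.0], [-0.23, -0.11]]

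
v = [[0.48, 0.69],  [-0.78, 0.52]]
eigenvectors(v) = [[-0.02+0.68j, (-0.02-0.68j)], [(-0.73+0j), (-0.73-0j)]]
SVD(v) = [[-0.09, 1.0],[1.0, 0.09]] @ diag([0.9381902941184023, 0.8397017161004411]) @ [[-0.87, 0.49], [0.49, 0.87]]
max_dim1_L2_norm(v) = 0.94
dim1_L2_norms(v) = [0.84, 0.94]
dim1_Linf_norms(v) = [0.69, 0.78]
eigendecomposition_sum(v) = [[0.24+0.37j, (0.35-0.24j)], [-0.39+0.27j, 0.26+0.36j]] + [[0.24-0.37j, 0.35+0.24j], [(-0.39-0.27j), 0.26-0.36j]]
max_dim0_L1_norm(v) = 1.26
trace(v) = 1.00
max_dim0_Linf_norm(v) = 0.78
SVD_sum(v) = [[0.07, -0.04],[-0.82, 0.45]] + [[0.41,0.73],  [0.04,0.07]]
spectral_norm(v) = 0.94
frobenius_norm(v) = 1.26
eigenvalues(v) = [(0.5+0.73j), (0.5-0.73j)]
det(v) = 0.79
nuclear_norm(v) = 1.78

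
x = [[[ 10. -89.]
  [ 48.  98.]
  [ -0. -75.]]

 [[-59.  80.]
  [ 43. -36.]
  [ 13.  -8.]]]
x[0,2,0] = -0.0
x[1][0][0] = -59.0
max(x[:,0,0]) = 10.0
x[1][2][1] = -8.0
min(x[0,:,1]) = -89.0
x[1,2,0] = 13.0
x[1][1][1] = -36.0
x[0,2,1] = -75.0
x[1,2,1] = -8.0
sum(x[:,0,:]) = -58.0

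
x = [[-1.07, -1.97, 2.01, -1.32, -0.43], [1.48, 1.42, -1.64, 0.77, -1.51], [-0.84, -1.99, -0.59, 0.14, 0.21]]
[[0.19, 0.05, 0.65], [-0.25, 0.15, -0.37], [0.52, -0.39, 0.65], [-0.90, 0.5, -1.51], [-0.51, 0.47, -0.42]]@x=[[-0.68, -1.60, -0.08, -0.12, -0.02], [0.80, 1.44, -0.53, 0.39, -0.2], [-1.68, -2.87, 1.30, -0.9, 0.5], [2.97, 5.49, -1.74, 1.36, -0.69], [1.59, 2.51, -1.55, 0.98, -0.58]]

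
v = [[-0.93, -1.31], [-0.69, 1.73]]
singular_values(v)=[2.17, 1.16]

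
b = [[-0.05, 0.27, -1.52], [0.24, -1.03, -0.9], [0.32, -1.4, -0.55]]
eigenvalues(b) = [-1.74, -0.01, 0.12]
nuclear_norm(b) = 3.58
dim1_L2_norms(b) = [1.54, 1.39, 1.54]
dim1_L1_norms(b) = [1.84, 2.17, 2.27]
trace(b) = -1.63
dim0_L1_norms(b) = [0.61, 2.7, 2.97]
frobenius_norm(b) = 2.58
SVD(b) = [[0.43, -0.87, 0.23], [0.64, 0.11, -0.76], [0.64, 0.47, 0.61]] @ diag([2.160294232110423, 1.4185655697632924, 0.0007449782450097032]) @ [[0.16, -0.67, -0.73], [0.16, -0.71, 0.68], [-0.98, -0.22, -0.01]]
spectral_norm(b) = 2.16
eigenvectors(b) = [[-0.46, -0.98, -0.97],[-0.63, -0.22, -0.25],[-0.62, -0.01, 0.06]]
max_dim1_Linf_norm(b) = 1.52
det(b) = 0.00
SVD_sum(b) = [[0.14, -0.61, -0.67], [0.22, -0.92, -1.01], [0.22, -0.92, -1.01]] + [[-0.19, 0.88, -0.85], [0.02, -0.11, 0.11], [0.10, -0.48, 0.46]] + [[-0.00, -0.0, -0.00], [0.00, 0.00, 0.00], [-0.00, -0.0, -0.0]]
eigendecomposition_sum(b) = [[0.22, -0.98, -0.45],  [0.31, -1.35, -0.63],  [0.3, -1.33, -0.61]] + [[-0.03,0.11,-0.09], [-0.01,0.02,-0.02], [-0.00,0.0,-0.00]] + [[-0.24, 1.14, -0.98], [-0.06, 0.3, -0.26], [0.02, -0.08, 0.07]]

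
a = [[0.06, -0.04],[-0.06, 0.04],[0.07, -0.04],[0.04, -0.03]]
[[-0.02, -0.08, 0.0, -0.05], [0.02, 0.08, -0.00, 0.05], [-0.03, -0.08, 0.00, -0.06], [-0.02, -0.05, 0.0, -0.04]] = a@[[-0.30, -0.72, 0.17, -0.85], [0.17, 0.80, 0.19, 0.06]]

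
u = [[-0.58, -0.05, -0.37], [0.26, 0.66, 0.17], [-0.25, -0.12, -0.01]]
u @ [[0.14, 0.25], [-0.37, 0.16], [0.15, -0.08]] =[[-0.12, -0.12],[-0.18, 0.16],[0.01, -0.08]]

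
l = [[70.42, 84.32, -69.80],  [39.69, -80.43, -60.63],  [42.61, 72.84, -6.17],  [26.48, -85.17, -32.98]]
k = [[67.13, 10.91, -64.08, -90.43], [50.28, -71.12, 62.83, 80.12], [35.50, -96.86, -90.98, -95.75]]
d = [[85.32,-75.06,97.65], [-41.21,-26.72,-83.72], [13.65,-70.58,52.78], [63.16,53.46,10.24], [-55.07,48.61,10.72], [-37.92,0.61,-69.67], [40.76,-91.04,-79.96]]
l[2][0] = 42.61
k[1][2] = 62.83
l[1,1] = -80.43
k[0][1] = 10.91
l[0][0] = 70.42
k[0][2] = -64.08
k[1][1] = -71.12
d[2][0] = 13.65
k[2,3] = -95.75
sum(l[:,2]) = -169.57999999999998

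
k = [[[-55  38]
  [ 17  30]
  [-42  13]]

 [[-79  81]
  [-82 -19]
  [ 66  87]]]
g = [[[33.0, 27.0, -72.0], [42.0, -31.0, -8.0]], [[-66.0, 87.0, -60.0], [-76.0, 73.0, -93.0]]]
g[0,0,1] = 27.0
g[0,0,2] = -72.0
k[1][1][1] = -19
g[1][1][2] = -93.0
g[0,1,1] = -31.0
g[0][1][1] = -31.0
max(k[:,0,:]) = 81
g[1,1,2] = -93.0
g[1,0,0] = -66.0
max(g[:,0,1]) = 87.0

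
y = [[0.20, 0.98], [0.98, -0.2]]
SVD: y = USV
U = [[-0.2, -0.98], [-0.98, 0.2]]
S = [1.0, 1.0]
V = [[-1.00, -0.0], [-0.0, -1.00]]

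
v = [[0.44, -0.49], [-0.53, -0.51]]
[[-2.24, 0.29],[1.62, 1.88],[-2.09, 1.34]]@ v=[[-1.14,0.95], [-0.28,-1.75], [-1.63,0.34]]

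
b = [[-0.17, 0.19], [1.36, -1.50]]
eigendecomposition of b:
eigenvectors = [[0.74, -0.13], [0.67, 0.99]]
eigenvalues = [0.0, -1.67]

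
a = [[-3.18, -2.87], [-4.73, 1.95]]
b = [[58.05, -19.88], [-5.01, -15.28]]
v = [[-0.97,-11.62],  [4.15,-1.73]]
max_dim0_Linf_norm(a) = 4.73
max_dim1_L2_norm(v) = 11.66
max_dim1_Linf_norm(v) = 11.62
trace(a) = -1.23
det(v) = 49.90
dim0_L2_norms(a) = [5.7, 3.47]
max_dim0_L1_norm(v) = 13.35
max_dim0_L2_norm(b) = 58.27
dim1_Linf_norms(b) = [58.05, 15.28]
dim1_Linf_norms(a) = [3.18, 4.73]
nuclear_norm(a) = 9.17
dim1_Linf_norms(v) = [11.62, 4.15]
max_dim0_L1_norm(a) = 7.91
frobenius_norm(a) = 6.67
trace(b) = 42.77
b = v @ a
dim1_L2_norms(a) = [4.28, 5.12]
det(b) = -986.60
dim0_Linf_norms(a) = [4.73, 2.87]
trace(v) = -2.70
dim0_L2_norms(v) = [4.26, 11.75]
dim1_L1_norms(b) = [77.93, 20.29]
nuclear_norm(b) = 77.44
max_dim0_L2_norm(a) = 5.7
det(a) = -19.78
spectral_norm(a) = 5.70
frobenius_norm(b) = 63.43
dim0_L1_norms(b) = [63.06, 35.16]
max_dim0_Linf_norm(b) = 58.05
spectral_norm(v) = 11.75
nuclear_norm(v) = 16.00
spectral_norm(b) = 61.36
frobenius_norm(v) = 12.50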